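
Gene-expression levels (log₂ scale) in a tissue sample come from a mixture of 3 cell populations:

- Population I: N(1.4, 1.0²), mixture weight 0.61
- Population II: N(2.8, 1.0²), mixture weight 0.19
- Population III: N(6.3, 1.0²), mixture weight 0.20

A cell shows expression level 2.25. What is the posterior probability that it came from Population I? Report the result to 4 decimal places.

Posterior ∝ prior × likelihood, so P(k | x) ∝ π_k f_k(x); normalise over all components.
Normal densities:
  p_I = 0.277985
  p_II = 0.342944
  p_III = 0.000109434
Unnormalised posteriors:
  π_I·p_I = 0.61 × 0.277985 = 0.169571
  π_II·p_II = 0.19 × 0.342944 = 0.0651593
  π_III·p_III = 0.20 × 0.000109434 = 2.18868e-05
Normaliser: 0.169571 + 0.0651593 + 2.18868e-05 = 0.234752
P(Population I | the observation) ≈ 0.7223

0.7223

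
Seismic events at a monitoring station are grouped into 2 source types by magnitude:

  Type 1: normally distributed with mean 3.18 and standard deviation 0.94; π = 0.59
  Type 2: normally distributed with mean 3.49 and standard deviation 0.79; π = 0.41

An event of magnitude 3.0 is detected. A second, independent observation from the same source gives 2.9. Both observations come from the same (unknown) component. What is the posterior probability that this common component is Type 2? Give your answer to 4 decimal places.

P(component k | x) = π_k·f_k(x) / marginal(x), where marginal(x) = Σ_j π_j·f_j(x).
Since both observations come from the same component, the likelihood for component k is f_k(x₁)·f_k(x₂).
  f_1 = [0.416696] × [0.40599] = 0.169175
  f_2 = [0.416623] × [0.38209] = 0.159188
Prior × likelihood for each component:
  π_1·f_1 = 0.59 × 0.169175 = 0.099813
  π_2·f_2 = 0.41 × 0.159188 = 0.065267
Evidence: 0.099813 + 0.065267 = 0.16508
P(Type 2 | x₁,x₂) = 0.065267 / 0.16508 ≈ 0.3954

0.3954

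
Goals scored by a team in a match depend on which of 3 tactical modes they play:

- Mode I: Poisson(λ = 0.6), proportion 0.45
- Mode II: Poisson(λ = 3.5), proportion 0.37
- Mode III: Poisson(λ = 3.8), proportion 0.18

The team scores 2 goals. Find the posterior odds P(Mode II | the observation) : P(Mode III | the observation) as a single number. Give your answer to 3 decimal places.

2.354

Since P(k|x) ∝ w_k f_k(x), the posterior odds are w_i f_i(x) / (w_j f_j(x)).
Evaluate each component's likelihood at the observed value:
  L_I = e^(−0.6)·0.6^2/2! = 0.0987861
  L_II = e^(−3.5)·3.5^2/2! = 0.184959
  L_III = e^(−3.8)·3.8^2/2! = 0.161517
0.0684348 / 0.0290731 ≈ 2.354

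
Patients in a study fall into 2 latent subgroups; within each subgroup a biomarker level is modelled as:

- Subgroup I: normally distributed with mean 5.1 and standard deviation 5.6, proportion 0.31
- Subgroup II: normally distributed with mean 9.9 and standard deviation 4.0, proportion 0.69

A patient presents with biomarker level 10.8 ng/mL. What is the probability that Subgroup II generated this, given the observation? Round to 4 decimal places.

Posterior ∝ prior × likelihood, so P(k | x) ∝ P(Z=k) f_k(x); normalise over all components.
Normal densities:
  p_I = (1/(5.6·√(2π)))·exp(−(10.8−5.1)²/(2·5.6²)) = 0.071240·exp(-0.51802) = 0.0424375
  p_II = (1/(4.0·√(2π)))·exp(−(10.8−9.9)²/(2·4.0²)) = 0.099736·exp(-0.02531) = 0.0972427
Unnormalised posteriors:
  P(Z=I)·p_I = 0.31 × 0.0424375 = 0.0131556
  P(Z=II)·p_II = 0.69 × 0.0972427 = 0.0670975
Marginal: 0.0131556 + 0.0670975 = 0.0802531
P(Subgroup II | x) = 0.0670975 / 0.0802531 ≈ 0.8361

0.8361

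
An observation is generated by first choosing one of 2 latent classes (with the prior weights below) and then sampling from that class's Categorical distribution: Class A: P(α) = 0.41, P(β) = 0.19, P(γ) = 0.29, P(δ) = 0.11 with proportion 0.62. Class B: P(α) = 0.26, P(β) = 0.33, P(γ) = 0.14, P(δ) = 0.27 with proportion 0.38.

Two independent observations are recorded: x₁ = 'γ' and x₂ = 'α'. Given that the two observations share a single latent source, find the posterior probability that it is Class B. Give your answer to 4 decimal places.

0.1580

Apply Bayes' rule: the posterior for each component is proportional to its prior times its likelihood at x.
Since both observations come from the same component, the likelihood for component k is f_k(x₁)·f_k(x₂).
  f_A = [0.29] × [0.41] = 0.1189
  f_B = [0.14] × [0.26] = 0.0364
Multiply by the mixture weights:
  π_A·f_A = 0.62 × 0.1189 = 0.073718
  π_B·f_B = 0.38 × 0.0364 = 0.013832
Normaliser: 0.073718 + 0.013832 = 0.08755
Responsibility of Class B: 0.013832 / 0.08755 ≈ 0.1580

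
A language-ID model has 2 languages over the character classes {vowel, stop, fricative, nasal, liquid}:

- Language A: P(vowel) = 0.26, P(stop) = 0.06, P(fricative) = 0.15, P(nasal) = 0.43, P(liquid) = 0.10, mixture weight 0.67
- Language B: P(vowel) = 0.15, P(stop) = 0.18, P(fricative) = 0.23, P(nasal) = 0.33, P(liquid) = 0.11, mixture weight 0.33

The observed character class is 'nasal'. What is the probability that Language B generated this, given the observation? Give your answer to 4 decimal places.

Posterior ∝ prior × likelihood, so P(k | x) ∝ π_k f_k(x); normalise over all components.
Component likelihoods at x = 'nasal':
  f_A = P(nasal | comp) = 0.43
  f_B = P(nasal | comp) = 0.33
Weight by the priors:
  π_A·f_A = 0.67 × 0.43 = 0.2881
  π_B·f_B = 0.33 × 0.33 = 0.1089
Evidence: 0.2881 + 0.1089 = 0.397
P(Language B | the observation) = 0.1089 / 0.397 ≈ 0.2743

0.2743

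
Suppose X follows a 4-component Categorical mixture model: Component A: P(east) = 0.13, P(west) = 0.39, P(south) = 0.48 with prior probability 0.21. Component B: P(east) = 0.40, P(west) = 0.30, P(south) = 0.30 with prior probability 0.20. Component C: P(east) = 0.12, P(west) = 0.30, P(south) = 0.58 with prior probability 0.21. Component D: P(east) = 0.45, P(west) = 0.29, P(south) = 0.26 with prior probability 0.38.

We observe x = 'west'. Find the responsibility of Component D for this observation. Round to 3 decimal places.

0.350

Posterior ∝ prior × likelihood, so P(k | x) ∝ π_k f_k(x); normalise over all components.
Categorical probabilities:
  p_A = 0.39
  p_B = 0.3
  p_C = 0.3
  p_D = 0.29
Unnormalised posteriors:
  π_A·p_A = 0.21 × 0.39 = 0.0819
  π_B·p_B = 0.20 × 0.3 = 0.06
  π_C·p_C = 0.21 × 0.3 = 0.063
  π_D·p_D = 0.38 × 0.29 = 0.1102
Sum: 0.0819 + 0.06 + 0.063 + 0.1102 = 0.3151
Responsibility of Component D: 0.1102 / 0.3151 ≈ 0.350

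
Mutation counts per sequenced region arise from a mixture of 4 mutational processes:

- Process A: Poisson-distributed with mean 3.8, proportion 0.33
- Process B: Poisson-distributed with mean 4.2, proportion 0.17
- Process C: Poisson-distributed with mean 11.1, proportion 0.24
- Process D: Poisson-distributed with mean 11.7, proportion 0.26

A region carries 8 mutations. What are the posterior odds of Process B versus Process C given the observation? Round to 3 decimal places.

Posterior odds = (w_i f_i(x)) / (w_j f_j(x)); the normalising sum cancels.
Evaluate each component's likelihood at the observed value:
  f_A = 0.0241229
  f_B = 0.0360111
  f_C = 0.0863763
  f_D = 0.0722306
Posterior odds = (w_B·f_B) / (w_C·f_C) = (0.17·0.0360111) / (0.24·0.0863763) = 0.0061219 / 0.0207303 ≈ 0.295

0.295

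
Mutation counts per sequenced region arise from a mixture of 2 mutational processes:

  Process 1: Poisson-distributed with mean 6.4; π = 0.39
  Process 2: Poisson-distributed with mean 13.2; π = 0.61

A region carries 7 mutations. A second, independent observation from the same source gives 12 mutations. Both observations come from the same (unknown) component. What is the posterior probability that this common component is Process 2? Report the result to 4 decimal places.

0.6461

By Bayes' theorem, P(k | x) = π_k f_k(x) / Σ_j π_j f_j(x).
Since both observations come from the same component, the likelihood for component k is f_k(x₁)·f_k(x₂).
  L_1 = [0.144992] × [0.0163809] = 0.0023751
  L_2 = [0.0256389] × [0.108109] = 0.00277181
Prior × likelihood for each component:
  π_1·L_1 = 0.39 × 0.0023751 = 0.000926291
  π_2·L_2 = 0.61 × 0.00277181 = 0.0016908
Marginal: 0.000926291 + 0.0016908 = 0.00261709
P(Process 2 | x) ≈ 0.6461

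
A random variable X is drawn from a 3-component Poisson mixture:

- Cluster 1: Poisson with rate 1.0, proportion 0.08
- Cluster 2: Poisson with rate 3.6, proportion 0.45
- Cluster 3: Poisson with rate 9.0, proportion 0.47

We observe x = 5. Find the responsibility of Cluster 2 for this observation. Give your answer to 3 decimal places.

By Bayes' theorem, P(k | x) = π_k f_k(x) / Σ_j π_j f_j(x).
Component likelihoods at x = 5:
  f_1 = e^(−1.0)·1.0^5/5! = 0.00306566
  f_2 = e^(−3.6)·3.6^5/5! = 0.13768
  f_3 = e^(−9.0)·9.0^5/5! = 0.0607269
Unnormalised posteriors:
  π_1·f_1 = 0.08 × 0.00306566 = 0.000245253
  π_2·f_2 = 0.45 × 0.13768 = 0.061956
  π_3·f_3 = 0.47 × 0.0607269 = 0.0285416
Marginal: 0.000245253 + 0.061956 + 0.0285416 = 0.0907429
Responsibility of Cluster 2: 0.061956 / 0.0907429 ≈ 0.683

0.683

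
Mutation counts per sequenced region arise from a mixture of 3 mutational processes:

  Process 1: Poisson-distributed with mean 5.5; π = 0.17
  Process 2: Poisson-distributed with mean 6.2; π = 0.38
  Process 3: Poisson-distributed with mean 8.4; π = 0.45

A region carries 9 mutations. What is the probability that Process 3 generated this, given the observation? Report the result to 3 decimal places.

0.607

Apply Bayes' rule: the posterior for each component is proportional to its prior times its likelihood at x.
Component likelihoods at x = 9 mutations:
  L_1 = e^(−5.5)·5.5^9/9! = 0.0518659
  L_2 = e^(−6.2)·6.2^9/9! = 0.0757071
  L_3 = e^(−8.4)·8.4^9/9! = 0.129026
Weight by the priors:
  π_1·L_1 = 0.17 × 0.0518659 = 0.00881719
  π_2·L_2 = 0.38 × 0.0757071 = 0.0287687
  π_3·L_3 = 0.45 × 0.129026 = 0.0580617
Evidence: 0.00881719 + 0.0287687 + 0.0580617 = 0.0956475
Responsibility of Process 3: 0.0580617 / 0.0956475 ≈ 0.607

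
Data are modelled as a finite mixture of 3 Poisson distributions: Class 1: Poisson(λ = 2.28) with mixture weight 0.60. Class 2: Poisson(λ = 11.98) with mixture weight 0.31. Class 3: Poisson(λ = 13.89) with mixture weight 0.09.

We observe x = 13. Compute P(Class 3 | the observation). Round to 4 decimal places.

0.2273

By Bayes' theorem, P(k | x) = π_k f_k(x) / Σ_j π_j f_j(x).
Evaluate each component's likelihood at the observed value:
  f_1 = e^(−2.28)·2.28^13/13! = 7.39063e-07
  f_2 = e^(−11.98)·11.98^13/13! = 0.105393
  f_3 = e^(−13.89)·13.89^13/13! = 0.106782
Prior × likelihood for each component:
  π_1·f_1 = 0.60 × 7.39063e-07 = 4.43438e-07
  π_2·f_2 = 0.31 × 0.105393 = 0.0326717
  π_3·f_3 = 0.09 × 0.106782 = 0.00961039
Sum: 4.43438e-07 + 0.0326717 + 0.00961039 = 0.0422826
P(Class 3 | x) = 0.00961039 / 0.0422826 ≈ 0.2273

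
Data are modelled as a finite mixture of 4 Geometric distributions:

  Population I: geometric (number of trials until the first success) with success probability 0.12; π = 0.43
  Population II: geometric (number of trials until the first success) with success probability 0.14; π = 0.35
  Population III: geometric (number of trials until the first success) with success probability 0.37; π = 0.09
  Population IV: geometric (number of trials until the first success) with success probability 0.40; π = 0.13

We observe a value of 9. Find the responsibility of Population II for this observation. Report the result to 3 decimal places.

P(component k | x) = P(Z=k)·f_k(x) / marginal(x), where marginal(x) = Σ_j P(Z=j)·f_j(x).
Geometric probabilities:
  L_I = 0.12·(1−0.12)^8 = 0.12·0.359635 = 0.0431561
  L_II = 0.14·(1−0.14)^8 = 0.14·0.299218 = 0.0418905
  L_III = 0.37·(1−0.37)^8 = 0.37·0.0248156 = 0.00918176
  L_IV = 0.40·(1−0.40)^8 = 0.40·0.0167962 = 0.00671846
Unnormalised posteriors:
  P(Z=I)·L_I = 0.43 × 0.0431561 = 0.0185571
  P(Z=II)·L_II = 0.35 × 0.0418905 = 0.0146617
  P(Z=III)·L_III = 0.09 × 0.00918176 = 0.000826359
  P(Z=IV)·L_IV = 0.13 × 0.00671846 = 0.0008734
Marginal: 0.0185571 + 0.0146617 + 0.000826359 + 0.0008734 = 0.0349186
So the posterior for Population II is 0.0146617 / 0.0349186 ≈ 0.420.

0.420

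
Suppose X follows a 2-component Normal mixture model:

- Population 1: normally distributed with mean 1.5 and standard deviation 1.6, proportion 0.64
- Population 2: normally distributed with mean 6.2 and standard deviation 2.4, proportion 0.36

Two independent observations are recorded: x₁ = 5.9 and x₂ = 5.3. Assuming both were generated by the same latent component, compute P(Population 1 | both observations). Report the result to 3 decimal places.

0.006

Posterior ∝ prior × likelihood, so P(k | x) ∝ π_k f_k(x); normalise over all components.
Since both observations come from the same component, the likelihood for component k is f_k(x₁)·f_k(x₂).
  f_1 = [(1/(1.6·√(2π)))·exp(−(5.9−1.5)²/(2·1.6²)) = 0.249339·exp(-3.78125) = 0.00568348] × [0.0148574] = 8.44419e-05
  f_2 = [(1/(2.4·√(2π)))·exp(−(5.9−6.2)²/(2·2.4²)) = 0.166226·exp(-0.00781) = 0.164932] × [0.15494] = 0.0255546
Prior × likelihood for each component:
  π_1·f_1 = 0.64 × 8.44419e-05 = 5.40428e-05
  π_2·f_2 = 0.36 × 0.0255546 = 0.00919964
Sum: 5.40428e-05 + 0.00919964 = 0.00925368
P(Population 1 | x₁,x₂) ≈ 0.006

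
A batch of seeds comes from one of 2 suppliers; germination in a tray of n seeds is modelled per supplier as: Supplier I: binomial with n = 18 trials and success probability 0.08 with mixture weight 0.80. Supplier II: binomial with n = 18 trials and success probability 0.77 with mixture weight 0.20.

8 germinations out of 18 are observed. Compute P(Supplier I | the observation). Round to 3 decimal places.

Posterior ∝ prior × likelihood, so P(k | x) ∝ π_k f_k(x); normalise over all components.
Component likelihoods at x = 8 germinations out of 18:
  L_I = 3.18901e-05
  L_II = 0.00224007
Weight by the priors:
  π_I·L_I = 0.80 × 3.18901e-05 = 2.55121e-05
  π_II·L_II = 0.20 × 0.00224007 = 0.000448014
Denominator: 2.55121e-05 + 0.000448014 = 0.000473526
P(Supplier I | 8 germinations out of 18) = 2.55121e-05 / 0.000473526 ≈ 0.054

0.054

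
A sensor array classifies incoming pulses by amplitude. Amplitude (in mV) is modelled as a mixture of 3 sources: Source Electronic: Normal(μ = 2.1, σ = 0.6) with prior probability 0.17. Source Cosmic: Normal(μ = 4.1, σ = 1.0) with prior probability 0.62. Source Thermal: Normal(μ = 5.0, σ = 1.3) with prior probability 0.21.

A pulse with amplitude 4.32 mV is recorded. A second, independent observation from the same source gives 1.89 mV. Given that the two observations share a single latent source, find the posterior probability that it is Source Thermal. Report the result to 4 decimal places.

0.1045

By Bayes' theorem, P(k | x) = π_k f_k(x) / Σ_j π_j f_j(x).
Since both observations come from the same component, the likelihood for component k is f_k(x₁)·f_k(x₂).
  f_Electronic = [0.000707967] × [0.625401] = 0.000442763
  f_Cosmic = [0.389404] × [0.0347009] = 0.0135127
  f_Thermal = [0.267641] × [0.017547] = 0.00469631
Prior × likelihood for each component:
  π_Electronic·f_Electronic = 0.17 × 0.000442763 = 7.52697e-05
  π_Cosmic·f_Cosmic = 0.62 × 0.0135127 = 0.00837786
  π_Thermal·f_Thermal = 0.21 × 0.00469631 = 0.000986225
Evidence: 7.52697e-05 + 0.00837786 + 0.000986225 = 0.00943935
Responsibility of Source Thermal: 0.000986225 / 0.00943935 ≈ 0.1045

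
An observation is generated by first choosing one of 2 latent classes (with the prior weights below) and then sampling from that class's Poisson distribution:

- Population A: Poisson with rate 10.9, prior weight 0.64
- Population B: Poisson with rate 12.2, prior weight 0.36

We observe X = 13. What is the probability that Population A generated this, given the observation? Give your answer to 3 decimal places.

0.601

By Bayes' theorem, P(k | x) = w_k f_k(x) / Σ_j w_j f_j(x).
Poisson probabilities:
  L_A = e^(−10.9)·10.9^13/13! = 0.0908771
  L_B = e^(−12.2)·12.2^13/13! = 0.107153
Unnormalised posteriors:
  w_A·L_A = 0.64 × 0.0908771 = 0.0581613
  w_B·L_B = 0.36 × 0.107153 = 0.0385751
Sum: 0.0581613 + 0.0385751 = 0.0967364
Responsibility of Population A: 0.0581613 / 0.0967364 ≈ 0.601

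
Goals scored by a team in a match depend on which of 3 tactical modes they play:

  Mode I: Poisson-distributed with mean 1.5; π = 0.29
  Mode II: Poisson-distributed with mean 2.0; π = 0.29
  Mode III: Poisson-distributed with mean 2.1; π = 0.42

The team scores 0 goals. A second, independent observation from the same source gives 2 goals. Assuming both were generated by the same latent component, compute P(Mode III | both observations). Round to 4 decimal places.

Posterior ∝ prior × likelihood, so P(k | x) ∝ w_k f_k(x); normalise over all components.
Since both observations come from the same component, the likelihood for component k is f_k(x₁)·f_k(x₂).
  f_I = [0.22313] × [0.251021] = 0.0560105
  f_II = [0.135335] × [0.270671] = 0.0366313
  f_III = [0.122456] × [0.270016] = 0.0330652
Weight by the priors:
  w_I·f_I = 0.29 × 0.0560105 = 0.016243
  w_II·f_II = 0.29 × 0.0366313 = 0.0106231
  w_III·f_III = 0.42 × 0.0330652 = 0.0138874
Normaliser: 0.016243 + 0.0106231 + 0.0138874 = 0.0407535
P(Mode III | x) = 0.0138874 / 0.0407535 ≈ 0.3408

0.3408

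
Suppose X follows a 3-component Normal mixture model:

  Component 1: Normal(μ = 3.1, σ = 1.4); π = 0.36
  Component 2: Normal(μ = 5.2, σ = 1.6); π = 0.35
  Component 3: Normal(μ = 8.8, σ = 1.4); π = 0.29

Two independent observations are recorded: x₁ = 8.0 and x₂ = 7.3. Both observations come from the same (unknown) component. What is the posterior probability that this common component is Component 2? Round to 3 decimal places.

0.150

Apply Bayes' rule: the posterior for each component is proportional to its prior times its likelihood at x.
Since both observations come from the same component, the likelihood for component k is f_k(x₁)·f_k(x₂).
  f_1 = [(1/(1.4·√(2π)))·exp(−(8.0−3.1)²/(2·1.4²)) = 0.284959·exp(-6.12500) = 0.000623345] × [0.00316561] = 1.97326e-06
  f_2 = [(1/(1.6·√(2π)))·exp(−(8.0−5.2)²/(2·1.6²)) = 0.249339·exp(-1.53125) = 0.0539233] × [0.105371] = 0.00568194
  f_3 = [(1/(1.4·√(2π)))·exp(−(8.0−8.8)²/(2·1.4²)) = 0.284959·exp(-0.16327) = 0.242034] × [0.160511] = 0.0388493
Unnormalised posteriors:
  π_1·f_1 = 0.36 × 1.97326e-06 = 7.10375e-07
  π_2·f_2 = 0.35 × 0.00568194 = 0.00198868
  π_3·f_3 = 0.29 × 0.0388493 = 0.0112663
Sum: 7.10375e-07 + 0.00198868 + 0.0112663 = 0.0132557
So the posterior for Component 2 is 0.00198868 / 0.0132557 ≈ 0.150.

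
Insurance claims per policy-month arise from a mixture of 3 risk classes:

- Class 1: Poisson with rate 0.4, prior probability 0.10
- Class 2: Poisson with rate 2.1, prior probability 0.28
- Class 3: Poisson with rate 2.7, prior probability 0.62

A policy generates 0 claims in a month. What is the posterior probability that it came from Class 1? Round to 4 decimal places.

The responsibility of component k is π_k f_k(x) divided by Σ_j π_j f_j(x).
Poisson probabilities:
  f_1 = e^(−0.4)·0.4^0/0! = 0.67032
  f_2 = e^(−2.1)·2.1^0/0! = 0.122456
  f_3 = e^(−2.7)·2.7^0/0! = 0.0672055
Weight by the priors:
  π_1·f_1 = 0.10 × 0.67032 = 0.067032
  π_2·f_2 = 0.28 × 0.122456 = 0.0342878
  π_3·f_3 = 0.62 × 0.0672055 = 0.0416674
Denominator: 0.067032 + 0.0342878 + 0.0416674 = 0.142987
P(Class 1 | the observation) ≈ 0.4688

0.4688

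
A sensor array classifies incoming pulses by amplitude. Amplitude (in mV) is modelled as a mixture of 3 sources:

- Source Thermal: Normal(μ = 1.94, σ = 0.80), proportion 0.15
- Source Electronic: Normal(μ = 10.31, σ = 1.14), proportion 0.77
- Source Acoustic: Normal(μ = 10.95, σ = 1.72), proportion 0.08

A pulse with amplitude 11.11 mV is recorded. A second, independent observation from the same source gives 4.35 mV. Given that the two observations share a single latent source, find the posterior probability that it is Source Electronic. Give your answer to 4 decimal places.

P(component k | x) = π_k·f_k(x) / marginal(x), where marginal(x) = Σ_j π_j·f_j(x).
Since both observations come from the same component, the likelihood for component k is f_k(x₁)·f_k(x₂).
  L_Thermal = [1.4692e-29] × [0.0053355] = 7.83893e-32
  L_Electronic = [0.27357] × [4.06238e-07] = 1.11135e-07
  L_Acoustic = [0.230942] × [0.000147254] = 3.40071e-05
Multiply by the mixture weights:
  π_Thermal·L_Thermal = 0.15 × 7.83893e-32 = 1.17584e-32
  π_Electronic·L_Electronic = 0.77 × 1.11135e-07 = 8.55738e-08
  π_Acoustic·L_Acoustic = 0.08 × 3.40071e-05 = 2.72057e-06
Normaliser: 1.17584e-32 + 8.55738e-08 + 2.72057e-06 = 2.80615e-06
P(Source Electronic | x₁, x₂) = 8.55738e-08 / 2.80615e-06 ≈ 0.0305

0.0305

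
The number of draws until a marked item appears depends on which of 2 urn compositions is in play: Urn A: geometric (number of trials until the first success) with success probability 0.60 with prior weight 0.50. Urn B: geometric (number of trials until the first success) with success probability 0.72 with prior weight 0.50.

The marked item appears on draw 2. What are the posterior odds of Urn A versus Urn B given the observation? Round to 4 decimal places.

Since P(k|x) ∝ w_k f_k(x), the posterior odds are w_i f_i(x) / (w_j f_j(x)).
Component likelihoods at x = 2:
  L_A = 0.60·(1−0.60)^1 = 0.60·0.4 = 0.24
  L_B = 0.72·(1−0.72)^1 = 0.72·0.28 = 0.2016
Posterior odds = (w_A·L_A) / (w_B·L_B) = (0.50·0.24) / (0.50·0.2016) = 0.12 / 0.1008 ≈ 1.1905

1.1905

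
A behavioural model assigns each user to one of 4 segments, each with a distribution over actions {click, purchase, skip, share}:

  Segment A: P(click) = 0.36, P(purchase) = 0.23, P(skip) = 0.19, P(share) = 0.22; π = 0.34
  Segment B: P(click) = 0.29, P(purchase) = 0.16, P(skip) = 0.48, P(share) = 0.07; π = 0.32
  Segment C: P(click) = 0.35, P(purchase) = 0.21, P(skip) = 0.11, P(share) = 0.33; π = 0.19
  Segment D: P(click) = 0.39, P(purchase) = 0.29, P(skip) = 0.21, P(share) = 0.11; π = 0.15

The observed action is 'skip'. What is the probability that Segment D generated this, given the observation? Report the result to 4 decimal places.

P(component k | x) = π_k·f_k(x) / marginal(x), where marginal(x) = Σ_j π_j·f_j(x).
Evaluate each component's likelihood at the observed value:
  p_A = P(skip | comp) = 0.19
  p_B = P(skip | comp) = 0.48
  p_C = P(skip | comp) = 0.11
  p_D = P(skip | comp) = 0.21
Multiply by the mixture weights:
  π_A·p_A = 0.34 × 0.19 = 0.0646
  π_B·p_B = 0.32 × 0.48 = 0.1536
  π_C·p_C = 0.19 × 0.11 = 0.0209
  π_D·p_D = 0.15 × 0.21 = 0.0315
Denominator: 0.0646 + 0.1536 + 0.0209 + 0.0315 = 0.2706
So the posterior for Segment D is 0.0315 / 0.2706 ≈ 0.1164.

0.1164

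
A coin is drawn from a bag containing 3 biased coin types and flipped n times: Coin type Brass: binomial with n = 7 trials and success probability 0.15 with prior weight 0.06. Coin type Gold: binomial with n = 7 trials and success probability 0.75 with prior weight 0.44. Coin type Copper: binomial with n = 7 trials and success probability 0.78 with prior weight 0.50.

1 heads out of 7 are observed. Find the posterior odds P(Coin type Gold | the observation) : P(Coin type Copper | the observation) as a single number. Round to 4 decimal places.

1.8220

Posterior odds = (π_i f_i(x)) / (π_j f_j(x)); the normalising sum cancels.
Component likelihoods at x = 1 heads out of 7:
  p_Brass = 0.396007
  p_Gold = 0.00128174
  p_Copper = 0.000619054
Posterior odds = (π_Gold·p_Gold) / (π_Copper·p_Copper) = (0.44·0.00128174) / (0.50·0.000619054) = 0.000563965 / 0.000309527 ≈ 1.8220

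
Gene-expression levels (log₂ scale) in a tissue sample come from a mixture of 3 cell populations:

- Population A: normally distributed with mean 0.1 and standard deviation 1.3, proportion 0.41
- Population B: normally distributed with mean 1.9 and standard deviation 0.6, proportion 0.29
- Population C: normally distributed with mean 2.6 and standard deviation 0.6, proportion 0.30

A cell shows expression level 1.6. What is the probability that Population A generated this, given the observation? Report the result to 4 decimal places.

0.2272

The responsibility of component k is w_k f_k(x) divided by Σ_j w_j f_j(x).
Normal densities:
  L_A = (1/(1.3·√(2π)))·exp(−(1.6−0.1)²/(2·1.3²)) = 0.306879·exp(-0.66568) = 0.157712
  L_B = (1/(0.6·√(2π)))·exp(−(1.6−1.9)²/(2·0.6²)) = 0.664904·exp(-0.12500) = 0.586776
  L_C = (1/(0.6·√(2π)))·exp(−(1.6−2.6)²/(2·0.6²)) = 0.664904·exp(-1.38889) = 0.165795
Unnormalised posteriors:
  w_A·L_A = 0.41 × 0.157712 = 0.064662
  w_B·L_B = 0.29 × 0.586776 = 0.170165
  w_C·L_C = 0.30 × 0.165795 = 0.0497386
Marginal: 0.064662 + 0.170165 + 0.0497386 = 0.284565
P(Population A | 1.6) ≈ 0.2272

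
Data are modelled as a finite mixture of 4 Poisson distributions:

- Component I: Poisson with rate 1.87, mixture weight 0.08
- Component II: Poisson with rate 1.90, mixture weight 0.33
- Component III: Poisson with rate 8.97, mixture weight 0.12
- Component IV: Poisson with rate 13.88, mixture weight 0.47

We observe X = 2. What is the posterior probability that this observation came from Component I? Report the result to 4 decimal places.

The responsibility of component k is π_k f_k(x) divided by Σ_j π_j f_j(x).
Evaluate each component's likelihood at the observed value:
  f_I = e^(−1.87)·1.87^2/2! = 0.269478
  f_II = e^(−1.90)·1.90^2/2! = 0.269971
  f_III = e^(−8.97)·8.97^2/2! = 0.00511603
  f_IV = e^(−13.88)·13.88^2/2! = 9.03112e-05
Multiply by the mixture weights:
  π_I·f_I = 0.08 × 0.269478 = 0.0215582
  π_II·f_II = 0.33 × 0.269971 = 0.0890905
  π_III·f_III = 0.12 × 0.00511603 = 0.000613924
  π_IV·f_IV = 0.47 × 9.03112e-05 = 4.24463e-05
Denominator: 0.0215582 + 0.0890905 + 0.000613924 + 4.24463e-05 = 0.111305
So the posterior for Component I is 0.0215582 / 0.111305 ≈ 0.1937.

0.1937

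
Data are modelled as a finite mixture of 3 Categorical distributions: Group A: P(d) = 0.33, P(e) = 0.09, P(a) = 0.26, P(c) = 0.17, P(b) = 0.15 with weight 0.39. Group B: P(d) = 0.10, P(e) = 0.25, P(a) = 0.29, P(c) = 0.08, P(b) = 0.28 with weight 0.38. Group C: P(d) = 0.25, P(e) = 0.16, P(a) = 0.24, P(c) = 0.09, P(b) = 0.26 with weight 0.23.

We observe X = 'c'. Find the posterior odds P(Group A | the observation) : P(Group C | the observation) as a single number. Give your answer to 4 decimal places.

Posterior odds = (P(Z=i) f_i(x)) / (P(Z=j) f_j(x)); the normalising sum cancels.
Evaluate each component's likelihood at the observed value:
  f_A = P(c | comp) = 0.17
  f_B = P(c | comp) = 0.08
  f_C = P(c | comp) = 0.09
Posterior odds = (P(Z=A)·f_A) / (P(Z=C)·f_C) = (0.39·0.17) / (0.23·0.09) = 0.0663 / 0.0207 ≈ 3.2029

3.2029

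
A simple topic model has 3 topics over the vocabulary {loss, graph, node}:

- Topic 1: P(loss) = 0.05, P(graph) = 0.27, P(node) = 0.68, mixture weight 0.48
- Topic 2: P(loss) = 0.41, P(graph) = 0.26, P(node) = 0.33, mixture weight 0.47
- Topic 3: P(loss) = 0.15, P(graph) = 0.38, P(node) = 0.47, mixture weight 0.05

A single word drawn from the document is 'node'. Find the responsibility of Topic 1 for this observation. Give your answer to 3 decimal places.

0.646

Apply Bayes' rule: the posterior for each component is proportional to its prior times its likelihood at x.
Component likelihoods at x = 'node':
  L_1 = 0.68
  L_2 = 0.33
  L_3 = 0.47
Multiply by the mixture weights:
  π_1·L_1 = 0.48 × 0.68 = 0.3264
  π_2·L_2 = 0.47 × 0.33 = 0.1551
  π_3·L_3 = 0.05 × 0.47 = 0.0235
Marginal: 0.3264 + 0.1551 + 0.0235 = 0.505
So the posterior for Topic 1 is 0.3264 / 0.505 ≈ 0.646.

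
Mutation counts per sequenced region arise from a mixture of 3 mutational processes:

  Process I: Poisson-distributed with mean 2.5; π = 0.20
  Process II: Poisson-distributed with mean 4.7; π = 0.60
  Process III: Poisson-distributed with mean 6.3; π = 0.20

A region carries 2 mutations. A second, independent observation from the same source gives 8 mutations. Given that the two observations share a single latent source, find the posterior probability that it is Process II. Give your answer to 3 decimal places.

0.767

Posterior ∝ prior × likelihood, so P(k | x) ∝ P(Z=k) f_k(x); normalise over all components.
Since both observations come from the same component, the likelihood for component k is f_k(x₁)·f_k(x₂).
  f_I = [e^(−2.5)·2.5^2/2! = 0.256516] × [0.00310644] = 0.000796851
  f_II = [e^(−4.7)·4.7^2/2! = 0.100457] × [0.0537129] = 0.00539585
  f_III = [e^(−6.3)·6.3^2/2! = 0.0364415] × [0.113018] = 0.00411855
Unnormalised posteriors:
  P(Z=I)·f_I = 0.20 × 0.000796851 = 0.00015937
  P(Z=II)·f_II = 0.60 × 0.00539585 = 0.00323751
  P(Z=III)·f_III = 0.20 × 0.00411855 = 0.00082371
Sum: 0.00015937 + 0.00323751 + 0.00082371 = 0.00422059
P(Process II | x) ≈ 0.767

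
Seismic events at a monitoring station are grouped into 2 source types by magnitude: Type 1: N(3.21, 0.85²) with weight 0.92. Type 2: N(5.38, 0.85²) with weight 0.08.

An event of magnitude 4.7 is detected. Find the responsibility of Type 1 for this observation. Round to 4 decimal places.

The responsibility of component k is π_k f_k(x) divided by Σ_j π_j f_j(x).
Component likelihoods at x = 4.7:
  f_1 = 0.100981
  f_2 = 0.340814
Unnormalised posteriors:
  π_1·f_1 = 0.92 × 0.100981 = 0.0929027
  π_2·f_2 = 0.08 × 0.340814 = 0.0272651
Marginal: 0.0929027 + 0.0272651 = 0.120168
So the posterior for Type 1 is 0.0929027 / 0.120168 ≈ 0.7731.

0.7731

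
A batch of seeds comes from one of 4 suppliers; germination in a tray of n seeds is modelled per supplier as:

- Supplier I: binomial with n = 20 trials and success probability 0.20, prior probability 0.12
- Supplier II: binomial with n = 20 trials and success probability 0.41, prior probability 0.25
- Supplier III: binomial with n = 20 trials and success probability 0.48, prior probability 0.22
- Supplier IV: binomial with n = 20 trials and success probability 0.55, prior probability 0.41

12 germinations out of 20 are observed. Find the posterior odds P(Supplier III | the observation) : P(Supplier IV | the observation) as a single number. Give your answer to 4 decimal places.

0.3330

The posterior odds equal the prior odds times the likelihood ratio: (P(Z=i)/P(Z=j))·(f_i(x)/f_j(x)).
Binomial probabilities:
  f_I = C(20,12)·0.20^12·0.80^8 = 125970·4.096e-09·0.167772 = 8.65659e-05
  f_II = C(20,12)·0.41^12·0.59^8 = 125970·2.25635e-05·0.014683 = 0.041734
  f_III = C(20,12)·0.48^12·0.52^8 = 125970·0.000149587·0.00534597 = 0.100737
  f_IV = C(20,12)·0.55^12·0.45^8 = 125970·0.000766218·0.00168151 = 0.1623
Odds = (0.22/0.41) × (0.100737/0.1623) = 0.536585 × 0.620682 ≈ 0.3330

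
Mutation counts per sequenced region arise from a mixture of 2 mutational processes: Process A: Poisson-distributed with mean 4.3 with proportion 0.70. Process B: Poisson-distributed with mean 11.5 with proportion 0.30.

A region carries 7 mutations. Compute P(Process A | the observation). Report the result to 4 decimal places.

Posterior ∝ prior × likelihood, so P(k | x) ∝ π_k f_k(x); normalise over all components.
Poisson probabilities:
  L_A = 0.0731783
  L_B = 0.0534648
Weight by the priors:
  π_A·L_A = 0.70 × 0.0731783 = 0.0512248
  π_B·L_B = 0.30 × 0.0534648 = 0.0160394
Normaliser: 0.0512248 + 0.0160394 = 0.0672643
Responsibility of Process A: 0.0512248 / 0.0672643 ≈ 0.7615

0.7615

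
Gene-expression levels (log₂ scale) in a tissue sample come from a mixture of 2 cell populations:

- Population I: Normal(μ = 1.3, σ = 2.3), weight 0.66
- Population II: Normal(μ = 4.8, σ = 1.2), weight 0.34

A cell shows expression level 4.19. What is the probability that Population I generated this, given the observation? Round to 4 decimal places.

0.3435

By Bayes' theorem, P(k | x) = π_k f_k(x) / Σ_j π_j f_j(x).
Component likelihoods at x = 4.19:
  L_I = 0.0787662
  L_II = 0.292158
Multiply by the mixture weights:
  π_I·L_I = 0.66 × 0.0787662 = 0.0519857
  π_II·L_II = 0.34 × 0.292158 = 0.0993336
Normaliser: 0.0519857 + 0.0993336 = 0.151319
Responsibility of Population I: 0.0519857 / 0.151319 ≈ 0.3435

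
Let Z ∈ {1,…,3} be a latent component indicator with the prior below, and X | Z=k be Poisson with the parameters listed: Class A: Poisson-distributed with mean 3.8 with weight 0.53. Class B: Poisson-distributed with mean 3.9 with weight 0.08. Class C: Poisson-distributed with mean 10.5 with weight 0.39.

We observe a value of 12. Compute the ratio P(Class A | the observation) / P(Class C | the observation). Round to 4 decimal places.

0.0056

The posterior odds equal the prior odds times the likelihood ratio: (π_i/π_j)·(f_i(x)/f_j(x)).
Component likelihoods at x = 12:
  f_A = 0.000423396
  f_B = 0.000523227
  f_C = 0.103239
Odds = (0.53/0.39) × (0.000423396/0.103239) = 1.35897 × 0.00410114 ≈ 0.0056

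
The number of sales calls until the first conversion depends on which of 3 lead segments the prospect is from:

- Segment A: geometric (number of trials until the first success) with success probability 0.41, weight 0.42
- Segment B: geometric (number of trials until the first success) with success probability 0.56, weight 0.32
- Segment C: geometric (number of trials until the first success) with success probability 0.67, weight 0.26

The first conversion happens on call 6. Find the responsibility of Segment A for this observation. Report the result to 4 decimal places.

The responsibility of component k is π_k f_k(x) divided by Σ_j π_j f_j(x).
Component likelihoods at x = 6:
  f_A = 0.41·(1−0.41)^5 = 0.41·0.0714924 = 0.0293119
  f_B = 0.56·(1−0.56)^5 = 0.56·0.0164916 = 0.00923531
  f_C = 0.67·(1−0.67)^5 = 0.67·0.00391354 = 0.00262207
Weight by the priors:
  π_A·f_A = 0.42 × 0.0293119 = 0.012311
  π_B·f_B = 0.32 × 0.00923531 = 0.0029553
  π_C·f_C = 0.26 × 0.00262207 = 0.000681739
Marginal: 0.012311 + 0.0029553 + 0.000681739 = 0.015948
So the posterior for Segment A is 0.012311 / 0.015948 ≈ 0.7719.

0.7719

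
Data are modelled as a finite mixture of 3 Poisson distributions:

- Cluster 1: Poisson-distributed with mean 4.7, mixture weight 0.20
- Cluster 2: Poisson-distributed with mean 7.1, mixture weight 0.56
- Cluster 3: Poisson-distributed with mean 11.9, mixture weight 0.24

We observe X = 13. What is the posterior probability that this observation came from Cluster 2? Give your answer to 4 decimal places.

The responsibility of component k is P(Z=k) f_k(x) divided by Σ_j P(Z=j) f_j(x).
Poisson probabilities:
  L_1 = 0.000797642
  L_2 = 0.0154379
  L_3 = 0.104647
Unnormalised posteriors:
  P(Z=1)·L_1 = 0.20 × 0.000797642 = 0.000159528
  P(Z=2)·L_2 = 0.56 × 0.0154379 = 0.00864521
  P(Z=3)·L_3 = 0.24 × 0.104647 = 0.0251152
Evidence: 0.000159528 + 0.00864521 + 0.0251152 = 0.03392
So the posterior for Cluster 2 is 0.00864521 / 0.03392 ≈ 0.2549.

0.2549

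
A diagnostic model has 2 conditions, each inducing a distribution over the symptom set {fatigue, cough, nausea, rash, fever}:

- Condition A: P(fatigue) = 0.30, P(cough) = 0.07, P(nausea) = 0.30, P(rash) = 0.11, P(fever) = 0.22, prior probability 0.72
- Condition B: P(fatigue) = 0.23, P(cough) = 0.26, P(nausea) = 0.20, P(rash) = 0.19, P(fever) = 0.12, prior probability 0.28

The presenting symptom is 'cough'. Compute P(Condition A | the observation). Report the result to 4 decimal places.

0.4091

By Bayes' theorem, P(k | x) = P(Z=k) f_k(x) / Σ_j P(Z=j) f_j(x).
Evaluate each component's likelihood at the observed value:
  f_A = P(cough | comp) = 0.07
  f_B = P(cough | comp) = 0.26
Unnormalised posteriors:
  P(Z=A)·f_A = 0.72 × 0.07 = 0.0504
  P(Z=B)·f_B = 0.28 × 0.26 = 0.0728
Evidence: 0.0504 + 0.0728 = 0.1232
P(Condition A | x) ≈ 0.4091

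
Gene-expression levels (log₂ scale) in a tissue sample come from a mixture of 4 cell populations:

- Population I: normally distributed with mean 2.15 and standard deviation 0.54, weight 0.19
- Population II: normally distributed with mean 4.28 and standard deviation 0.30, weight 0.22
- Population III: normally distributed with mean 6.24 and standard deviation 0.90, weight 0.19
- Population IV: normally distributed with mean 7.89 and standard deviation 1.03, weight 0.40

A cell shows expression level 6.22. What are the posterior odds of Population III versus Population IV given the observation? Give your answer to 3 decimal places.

2.023

Posterior odds = (P(Z=i) f_i(x)) / (P(Z=j) f_j(x)); the normalising sum cancels.
Evaluate each component's likelihood at the observed value:
  p_I = (1/(0.54·√(2π)))·exp(−(6.22−2.15)²/(2·0.54²)) = 0.738782·exp(-28.40346) = 3.41231e-13
  p_II = (1/(0.30·√(2π)))·exp(−(6.22−4.28)²/(2·0.30²)) = 1.329808·exp(-20.90889) = 1.10452e-09
  p_III = (1/(0.90·√(2π)))·exp(−(6.22−6.24)²/(2·0.90²)) = 0.443269·exp(-0.00025) = 0.44316
  p_IV = (1/(1.03·√(2π)))·exp(−(6.22−7.89)²/(2·1.03²)) = 0.387323·exp(-1.31440) = 0.104048
Odds = (0.19/0.40) × (0.44316/0.104048) = 0.475 × 4.25917 ≈ 2.023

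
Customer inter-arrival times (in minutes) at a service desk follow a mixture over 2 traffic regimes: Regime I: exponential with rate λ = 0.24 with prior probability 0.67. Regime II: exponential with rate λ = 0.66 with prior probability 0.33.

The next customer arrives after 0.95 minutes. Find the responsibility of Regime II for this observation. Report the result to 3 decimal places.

0.476

Posterior ∝ prior × likelihood, so P(k | x) ∝ π_k f_k(x); normalise over all components.
Exponential densities:
  f_I = 0.24·e^(−0.24·0.95) = 0.24·e^(−0.2280) = 0.19107
  f_II = 0.66·e^(−0.66·0.95) = 0.66·e^(−0.6270) = 0.352567
Weight by the priors:
  π_I·f_I = 0.67 × 0.19107 = 0.128017
  π_II·f_II = 0.33 × 0.352567 = 0.116347
Sum: 0.128017 + 0.116347 = 0.244364
P(Regime II | x) ≈ 0.476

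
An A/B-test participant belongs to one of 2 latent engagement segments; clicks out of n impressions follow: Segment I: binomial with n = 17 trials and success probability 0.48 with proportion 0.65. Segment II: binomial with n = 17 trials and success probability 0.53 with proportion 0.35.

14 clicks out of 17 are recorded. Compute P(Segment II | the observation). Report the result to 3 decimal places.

0.614

By Bayes' theorem, P(k | x) = w_k f_k(x) / Σ_j w_j f_j(x).
Component likelihoods at x = 14 clicks out of 17:
  L_I = 0.00329531
  L_II = 0.00974237
Multiply by the mixture weights:
  w_I·L_I = 0.65 × 0.00329531 = 0.00214195
  w_II·L_II = 0.35 × 0.00974237 = 0.00340983
Normaliser: 0.00214195 + 0.00340983 = 0.00555178
P(Segment II | x) ≈ 0.614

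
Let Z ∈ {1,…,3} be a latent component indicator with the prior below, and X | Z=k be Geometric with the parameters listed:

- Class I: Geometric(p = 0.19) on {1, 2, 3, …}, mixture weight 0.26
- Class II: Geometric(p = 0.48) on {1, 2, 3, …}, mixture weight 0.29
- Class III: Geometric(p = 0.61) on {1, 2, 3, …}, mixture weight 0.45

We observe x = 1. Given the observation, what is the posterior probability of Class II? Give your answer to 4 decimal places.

Posterior ∝ prior × likelihood, so P(k | x) ∝ π_k f_k(x); normalise over all components.
Geometric probabilities:
  L_I = 0.19·(1−0.19)^0 = 0.19·1 = 0.19
  L_II = 0.48·(1−0.48)^0 = 0.48·1 = 0.48
  L_III = 0.61·(1−0.61)^0 = 0.61·1 = 0.61
Weight by the priors:
  π_I·L_I = 0.26 × 0.19 = 0.0494
  π_II·L_II = 0.29 × 0.48 = 0.1392
  π_III·L_III = 0.45 × 0.61 = 0.2745
Evidence: 0.0494 + 0.1392 + 0.2745 = 0.4631
Responsibility of Class II: 0.1392 / 0.4631 ≈ 0.3006

0.3006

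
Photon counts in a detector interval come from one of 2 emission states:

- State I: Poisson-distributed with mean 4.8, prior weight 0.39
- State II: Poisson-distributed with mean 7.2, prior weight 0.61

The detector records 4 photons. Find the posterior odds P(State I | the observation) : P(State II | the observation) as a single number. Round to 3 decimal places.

Posterior odds = (π_i f_i(x)) / (π_j f_j(x)); the normalising sum cancels.
Component likelihoods at x = 4 photons:
  L_I = e^(−4.8)·4.8^4/4! = 0.182029
  L_II = e^(−7.2)·7.2^4/4! = 0.0835985
Odds = (0.39/0.61) × (0.182029/0.0835985) = 0.639344 × 2.17742 ≈ 1.392

1.392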